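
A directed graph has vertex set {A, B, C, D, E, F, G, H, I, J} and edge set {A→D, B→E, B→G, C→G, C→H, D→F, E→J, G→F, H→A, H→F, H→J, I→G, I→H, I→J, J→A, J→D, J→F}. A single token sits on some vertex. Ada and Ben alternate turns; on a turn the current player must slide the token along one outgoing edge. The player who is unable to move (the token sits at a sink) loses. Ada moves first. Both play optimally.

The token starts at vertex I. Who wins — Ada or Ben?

Work bottom-up. With no move the player to move loses. Otherwise the position is W if at least one move leads to an L position for the opponent, and L if every move leads to a W.
Every edge goes from a vertex to one that appears earlier in the order F, D, A, J, G, E, H, B, C, I, so processing vertices in that order labels each vertex after all of its successors.
F: no outgoing edge → L
D: can move to F, which is L ⇒ W
A: the only move is to D(W), a W ⇒ L
J: can move to A, which is L ⇒ W
G: can move to F, which is L ⇒ W
E: the only move is to J(W), a W ⇒ L
H: can move to A, which is L ⇒ W
B: can move to E, which is L ⇒ W
C: moves to H(W), G(W); every one is W ⇒ L
I: moves to H(W), G(W), J(W); every one is W ⇒ L
The starting position I is L: whatever Ada does, the opponent receives a W position.

Ben wins.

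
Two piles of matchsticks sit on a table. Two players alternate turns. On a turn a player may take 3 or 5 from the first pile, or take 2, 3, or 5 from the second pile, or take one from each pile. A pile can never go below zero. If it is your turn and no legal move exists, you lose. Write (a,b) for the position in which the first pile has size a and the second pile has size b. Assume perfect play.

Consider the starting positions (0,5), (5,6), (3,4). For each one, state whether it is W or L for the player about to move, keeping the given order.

(0,5): W, (5,6): L, (3,4): W

Compute win/loss labels from the base case upward. A position with no move is L. Any other position is W if it can reach an L in one move, else L.
No move ever increases a pile, so every position that can arise here has a ≤ 5 and b ≤ 6; it is enough to label the cells with 0 ≤ a ≤ 5 and 0 ≤ b ≤ 6.
Every move lowers a or b (never raises either), so fill the grid row by row in increasing a, and left to right within a row: each cell's successors are then already labelled.
      b=0  b=1  b=2  b=3  b=4  b=5  b=6
a=0:    L    L    W    W    W    W    W
a=1:    L    W    W    W    L    W    W
a=2:    L    W    W    W    L    W    W
a=3:    W    W    L    L    W    W    W
a=4:    W    L    L    W    W    W    W
a=5:    W    W    W    W    W    L    L
Cells with no legal move (terminal, hence L): (0,0), (0,1), (1,0), (2,0).
The remaining L cells, each justified by listing all of its moves:
(1,4): →(1,2)(W), (1,1)(W), (0,3)(W) — all W, so L
(2,4): →(2,2)(W), (2,1)(W), (1,3)(W) — all W, so L
(3,2): →(0,2)(W), (3,0)(W), (2,1)(W) — all W, so L
(3,3): →(0,3)(W), (3,1)(W), (3,0)(W), (2,2)(W) — all W, so L
(4,1): →(1,1)(W), (3,0)(W) — all W, so L
(4,2): →(1,2)(W), (4,0)(W), (3,1)(W) — all W, so L
(5,5): →(2,5)(W), (0,5)(W), (5,3)(W), (5,2)(W), (5,0)(W), (4,4)(W) — all W, so L
(5,6): →(2,6)(W), (0,6)(W), (5,4)(W), (5,3)(W), (5,1)(W), (4,5)(W) — all W, so L
Every other cell has at least one move into one of the L cells above, so it is W.
(0,5): the move to (0,0) reaches an L cell, so W
(5,6): one of the L cells justified above, so L
(3,4): the move to (3,2) reaches an L cell, so W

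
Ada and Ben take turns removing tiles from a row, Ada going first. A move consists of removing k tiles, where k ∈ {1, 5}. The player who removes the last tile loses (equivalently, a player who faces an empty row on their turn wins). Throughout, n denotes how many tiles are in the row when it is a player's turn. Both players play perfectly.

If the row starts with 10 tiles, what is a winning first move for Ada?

Work bottom-up. With no move the player to move wins. Otherwise the position is W if at least one move leads to an L position for the opponent, and L if every move leads to a W.
n=0: no move; the opponent has just taken the last tile and therefore loses → W
n=1: only reaches 0(W), which is W → L
n=2: reaches L-position 1 → W
n=3: only reaches 2(W), which is W → L
n=4: reaches L-position 3 → W
n=5: only reaches 4(W), 0(W), all W → L
n=6: reaches L-position 5 → W
n=7: only reaches 6(W), 2(W), all W → L
n=8: reaches L-position 7 → W
n=9: only reaches 8(W), 4(W), all W → L
n=10: reaches L-position 9 → W
From 10, the L positions reachable in one move are: 9, 5. Any move reaching one of these is winning.

Remove 1, leaving 9.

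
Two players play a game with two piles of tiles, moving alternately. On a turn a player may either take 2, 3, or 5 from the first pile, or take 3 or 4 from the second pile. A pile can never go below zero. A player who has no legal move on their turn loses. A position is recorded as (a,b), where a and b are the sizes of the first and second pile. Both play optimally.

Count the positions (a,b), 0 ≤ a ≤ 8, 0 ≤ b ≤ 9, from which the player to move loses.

Positions with no move are L. A position that does have a move is losing for the player to move precisely when every available move leads to a winning position for the opponent. Fill in the labels:
Every move lowers a or b (never raises either), so fill the grid row by row in increasing a, and left to right within a row: each cell's successors are then already labelled.
      b=0  b=1  b=2  b=3  b=4  b=5  b=6  b=7  b=8  b=9
a=0:    L    L    L    W    W    W    W    L    L    L
a=1:    L    L    L    W    W    W    W    L    L    L
a=2:    W    W    W    L    L    L    W    W    W    W
a=3:    W    W    W    L    L    L    W    W    W    W
a=4:    W    W    W    W    W    W    L    W    W    W
a=5:    W    W    W    W    W    W    L    W    W    W
a=6:    W    W    W    W    W    W    W    W    W    W
a=7:    L    L    L    W    W    W    W    L    L    L
a=8:    L    L    L    W    W    W    W    L    L    L
Cells with no legal move (terminal, hence L): (0,0), (0,1), (0,2), (1,0), (1,1), (1,2).
The remaining L cells, each justified by listing all of its moves:
(0,7): moves to (0,4)(W), (0,3)(W); every one is W ⇒ L
(0,8): moves to (0,5)(W), (0,4)(W); every one is W ⇒ L
(0,9): moves to (0,6)(W), (0,5)(W); every one is W ⇒ L
(1,7): moves to (1,4)(W), (1,3)(W); every one is W ⇒ L
(1,8): moves to (1,5)(W), (1,4)(W); every one is W ⇒ L
(1,9): moves to (1,6)(W), (1,5)(W); every one is W ⇒ L
(2,3): moves to (0,3)(W), (2,0)(W); every one is W ⇒ L
(2,4): moves to (0,4)(W), (2,1)(W), (2,0)(W); every one is W ⇒ L
(2,5): moves to (0,5)(W), (2,2)(W), (2,1)(W); every one is W ⇒ L
(3,3): moves to (1,3)(W), (0,3)(W), (3,0)(W); every one is W ⇒ L
(3,4): moves to (1,4)(W), (0,4)(W), (3,1)(W), (3,0)(W); every one is W ⇒ L
(3,5): moves to (1,5)(W), (0,5)(W), (3,2)(W), (3,1)(W); every one is W ⇒ L
(4,6): moves to (2,6)(W), (1,6)(W), (4,3)(W), (4,2)(W); every one is W ⇒ L
(5,6): moves to (3,6)(W), (2,6)(W), (0,6)(W), (5,3)(W), (5,2)(W); every one is W ⇒ L
(7,0): moves to (5,0)(W), (4,0)(W), (2,0)(W); every one is W ⇒ L
(7,1): moves to (5,1)(W), (4,1)(W), (2,1)(W); every one is W ⇒ L
(7,2): moves to (5,2)(W), (4,2)(W), (2,2)(W); every one is W ⇒ L
(7,7): moves to (5,7)(W), (4,7)(W), (2,7)(W), (7,4)(W), (7,3)(W); every one is W ⇒ L
(7,8): moves to (5,8)(W), (4,8)(W), (2,8)(W), (7,5)(W), (7,4)(W); every one is W ⇒ L
(7,9): moves to (5,9)(W), (4,9)(W), (2,9)(W), (7,6)(W), (7,5)(W); every one is W ⇒ L
(8,0): moves to (6,0)(W), (5,0)(W), (3,0)(W); every one is W ⇒ L
(8,1): moves to (6,1)(W), (5,1)(W), (3,1)(W); every one is W ⇒ L
(8,2): moves to (6,2)(W), (5,2)(W), (3,2)(W); every one is W ⇒ L
(8,7): moves to (6,7)(W), (5,7)(W), (3,7)(W), (8,4)(W), (8,3)(W); every one is W ⇒ L
(8,8): moves to (6,8)(W), (5,8)(W), (3,8)(W), (8,5)(W), (8,4)(W); every one is W ⇒ L
(8,9): moves to (6,9)(W), (5,9)(W), (3,9)(W), (8,6)(W), (8,5)(W); every one is W ⇒ L
Every other cell has at least one move into one of the L cells above, so it is W.
L cells per row: a=0: 6, a=1: 6, a=2: 3, a=3: 3, a=4: 1, a=5: 1, a=6: 0, a=7: 6, a=8: 6; total 32.

32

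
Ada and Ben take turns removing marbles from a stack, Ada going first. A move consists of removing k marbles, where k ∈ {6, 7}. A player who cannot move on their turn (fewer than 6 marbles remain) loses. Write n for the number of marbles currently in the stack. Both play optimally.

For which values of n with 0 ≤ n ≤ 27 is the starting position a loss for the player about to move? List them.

Classify positions by backward induction: terminal positions (no move available) are L. From any other position, the mover wins iff some move reaches an L.
n=0: no move → L
n=1: no move → L
n=2: no move → L
n=3: no move → L
n=4: no move → L
n=5: no move → L
n=6: →0(L), so W
n=7: →1(L), so W
n=8: →2(L), so W
n=9: →3(L), so W
n=10: →4(L), so W
n=11: →5(L), so W
n=12: →5(L), so W
n=13: →7(W), 6(W) — all W, so L
n=14: →8(W), 7(W) — all W, so L
n=15: →9(W), 8(W) — all W, so L
n=16: →10(W), 9(W) — all W, so L
n=17: →11(W), 10(W) — all W, so L
n=18: →12(W), 11(W) — all W, so L
n=19: →13(L), so W
n=20: →14(L), so W
n=21: →15(L), so W
n=22: →16(L), so W
n=23: →17(L), so W
n=24: →18(L), so W
n=25: →18(L), so W
n=26: →20(W), 19(W) — all W, so L
n=27: →21(W), 20(W) — all W, so L
The losing starting values of n are exactly the entries labelled L in this table (14 of them).

0, 1, 2, 3, 4, 5, 13, 14, 15, 16, 17, 18, 26, 27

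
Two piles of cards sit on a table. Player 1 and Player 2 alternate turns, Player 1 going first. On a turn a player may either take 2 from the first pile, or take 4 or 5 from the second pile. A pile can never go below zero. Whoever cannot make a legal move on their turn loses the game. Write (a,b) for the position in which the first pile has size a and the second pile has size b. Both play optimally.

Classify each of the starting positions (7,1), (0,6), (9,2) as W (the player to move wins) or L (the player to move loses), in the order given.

(7,1): W, (0,6): W, (9,2): L

Label each position W (a win for the player to move) or L (a loss). A position with no legal move is L; any other position is W exactly when some move reaches an L, and L when every move reaches a W.
No move ever increases a pile, so every position that can arise here has a ≤ 9 and b ≤ 6; it is enough to label the cells with 0 ≤ a ≤ 9 and 0 ≤ b ≤ 6.
Every move lowers a or b (never raises either), so fill the grid row by row in increasing a, and left to right within a row: each cell's successors are then already labelled.
      b=0  b=1  b=2  b=3  b=4  b=5  b=6
a=0:    L    L    L    L    W    W    W
a=1:    L    L    L    L    W    W    W
a=2:    W    W    W    W    L    L    L
a=3:    W    W    W    W    L    L    L
a=4:    L    L    L    L    W    W    W
a=5:    L    L    L    L    W    W    W
a=6:    W    W    W    W    L    L    L
a=7:    W    W    W    W    L    L    L
a=8:    L    L    L    L    W    W    W
a=9:    L    L    L    L    W    W    W
Cells with no legal move (terminal, hence L): (0,0), (0,1), (0,2), (0,3), (1,0), (1,1), (1,2), (1,3).
The remaining L cells, each justified by listing all of its moves:
(2,4): moves to (0,4)(W), (2,0)(W); every one is W ⇒ L
(2,5): moves to (0,5)(W), (2,1)(W), (2,0)(W); every one is W ⇒ L
(2,6): moves to (0,6)(W), (2,2)(W), (2,1)(W); every one is W ⇒ L
(3,4): moves to (1,4)(W), (3,0)(W); every one is W ⇒ L
(3,5): moves to (1,5)(W), (3,1)(W), (3,0)(W); every one is W ⇒ L
(3,6): moves to (1,6)(W), (3,2)(W), (3,1)(W); every one is W ⇒ L
(4,0): the only move is to (2,0)(W), a W ⇒ L
(4,1): the only move is to (2,1)(W), a W ⇒ L
(4,2): the only move is to (2,2)(W), a W ⇒ L
(4,3): the only move is to (2,3)(W), a W ⇒ L
(5,0): the only move is to (3,0)(W), a W ⇒ L
(5,1): the only move is to (3,1)(W), a W ⇒ L
(5,2): the only move is to (3,2)(W), a W ⇒ L
(5,3): the only move is to (3,3)(W), a W ⇒ L
(6,4): moves to (4,4)(W), (6,0)(W); every one is W ⇒ L
(6,5): moves to (4,5)(W), (6,1)(W), (6,0)(W); every one is W ⇒ L
(6,6): moves to (4,6)(W), (6,2)(W), (6,1)(W); every one is W ⇒ L
(7,4): moves to (5,4)(W), (7,0)(W); every one is W ⇒ L
(7,5): moves to (5,5)(W), (7,1)(W), (7,0)(W); every one is W ⇒ L
(7,6): moves to (5,6)(W), (7,2)(W), (7,1)(W); every one is W ⇒ L
(8,0): the only move is to (6,0)(W), a W ⇒ L
(8,1): the only move is to (6,1)(W), a W ⇒ L
(8,2): the only move is to (6,2)(W), a W ⇒ L
(8,3): the only move is to (6,3)(W), a W ⇒ L
(9,0): the only move is to (7,0)(W), a W ⇒ L
(9,1): the only move is to (7,1)(W), a W ⇒ L
(9,2): the only move is to (7,2)(W), a W ⇒ L
(9,3): the only move is to (7,3)(W), a W ⇒ L
Every other cell has at least one move into one of the L cells above, so it is W.
(7,1): the move to (5,1) reaches an L cell, so W
(0,6): the move to (0,2) reaches an L cell, so W
(9,2): one of the L cells justified above, so L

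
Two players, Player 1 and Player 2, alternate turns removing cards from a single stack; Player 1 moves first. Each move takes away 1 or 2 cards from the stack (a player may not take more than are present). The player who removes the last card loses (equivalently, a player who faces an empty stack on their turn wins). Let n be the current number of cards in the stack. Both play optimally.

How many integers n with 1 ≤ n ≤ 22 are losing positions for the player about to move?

8

Compute win/loss labels from the base case upward. A position with no move is W. Any other position is W if it can reach an L in one move, else L.
n=0: no move; the opponent has just taken the last card and therefore loses → W
n=1: L (sole option 0(W) is W)
n=2: W (go to 1, an L position)
n=3: W (go to 1, an L position)
n=4: L (options 3(W), 2(W) are all W)
n=5: W (go to 4, an L position)
n=6: W (go to 4, an L position)
n=7: L (options 6(W), 5(W) are all W)
n=8: W (go to 7, an L position)
n=9: W (go to 7, an L position)
n=10: L (options 9(W), 8(W) are all W)
n=11: W (go to 10, an L position)
n=12: W (go to 10, an L position)
n=13: L (options 12(W), 11(W) are all W)
n=14: W (go to 13, an L position)
n=15: W (go to 13, an L position)
n=16: L (options 15(W), 14(W) are all W)
n=17: W (go to 16, an L position)
n=18: W (go to 16, an L position)
n=19: L (options 18(W), 17(W) are all W)
n=20: W (go to 19, an L position)
n=21: W (go to 19, an L position)
n=22: L (options 21(W), 20(W) are all W)
L entries with 1 ≤ n ≤ 22 (the range starts at n=1): n = 1, 4, 7, 10, 13, 16, 19, 22; that makes 8.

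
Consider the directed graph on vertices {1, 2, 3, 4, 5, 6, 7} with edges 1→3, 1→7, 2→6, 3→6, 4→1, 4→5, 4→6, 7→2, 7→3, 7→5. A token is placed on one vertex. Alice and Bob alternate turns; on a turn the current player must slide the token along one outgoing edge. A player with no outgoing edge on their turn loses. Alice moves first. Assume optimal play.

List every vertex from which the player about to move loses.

1, 5, 6

Label each position W (a win for the player to move) or L (a loss). A position with no legal move is L; any other position is W exactly when some move reaches an L, and L when every move reaches a W.
Every edge goes from a vertex to one that appears earlier in the order 6, 5, 2, 3, 7, 1, 4, so processing vertices in that order labels each vertex after all of its successors.
6: no outgoing edge → L
5: no outgoing edge → L
2: W (go to 6, an L position)
3: W (go to 6, an L position)
7: W (go to 5, an L position)
1: L (options 7(W), 3(W) are all W)
4: W (go to 1, an L position)
Reading off the rows marked L gives the requested list; there are 3 such vertices.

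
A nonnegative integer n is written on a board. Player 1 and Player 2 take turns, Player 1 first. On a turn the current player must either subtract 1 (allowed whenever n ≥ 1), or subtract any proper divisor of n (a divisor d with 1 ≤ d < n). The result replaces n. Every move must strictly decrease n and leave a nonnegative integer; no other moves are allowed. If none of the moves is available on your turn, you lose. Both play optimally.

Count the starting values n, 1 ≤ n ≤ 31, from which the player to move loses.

Label each position W (a win for the player to move) or L (a loss). A position with no legal move is L; any other position is W exactly when some move reaches an L, and L when every move reaches a W.
n=0: no move → L
n=1: can move to 0, which is L ⇒ W
n=2: the only move is to 1(W), a W ⇒ L
n=3: can move to 2, which is L ⇒ W
n=4: can move to 2, which is L ⇒ W
n=5: the only move is to 4(W), a W ⇒ L
n=6: can move to 5, which is L ⇒ W
n=7: the only move is to 6(W), a W ⇒ L
n=8: can move to 7, which is L ⇒ W
n=9: moves to 6(W), 8(W); every one is W ⇒ L
n=10: can move to 5, which is L ⇒ W
n=11: the only move is to 10(W), a W ⇒ L
n=12: can move to 9, which is L ⇒ W
n=13: the only move is to 12(W), a W ⇒ L
n=14: can move to 7, which is L ⇒ W
n=15: moves to 10(W), 12(W), 14(W); every one is W ⇒ L
n=16: can move to 15, which is L ⇒ W
n=17: the only move is to 16(W), a W ⇒ L
n=18: can move to 9, which is L ⇒ W
n=19: the only move is to 18(W), a W ⇒ L
n=20: can move to 15, which is L ⇒ W
n=21: moves to 14(W), 18(W), 20(W); every one is W ⇒ L
n=22: can move to 11, which is L ⇒ W
n=23: the only move is to 22(W), a W ⇒ L
n=24: can move to 21, which is L ⇒ W
n=25: moves to 20(W), 24(W); every one is W ⇒ L
n=26: can move to 13, which is L ⇒ W
n=27: moves to 18(W), 24(W), 26(W); every one is W ⇒ L
n=28: can move to 21, which is L ⇒ W
n=29: the only move is to 28(W), a W ⇒ L
n=30: can move to 15, which is L ⇒ W
n=31: the only move is to 30(W), a W ⇒ L
L entries with 1 ≤ n ≤ 31 (n=0 is outside the asked range and is not counted): n = 2, 5, 7, 9, 11, 13, 15, 17, 19, 21, 23, 25, 27, 29, 31; that makes 15.

15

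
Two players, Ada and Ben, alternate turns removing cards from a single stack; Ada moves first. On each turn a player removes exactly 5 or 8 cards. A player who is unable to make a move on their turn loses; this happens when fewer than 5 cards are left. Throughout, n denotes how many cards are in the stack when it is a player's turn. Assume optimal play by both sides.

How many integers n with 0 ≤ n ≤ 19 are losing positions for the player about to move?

10

Use the standard recursion: the mover loses at a terminal position; elsewhere, the mover wins exactly when some move hands the opponent an L position.
n=0: no move → L
n=1: no move → L
n=2: no move → L
n=3: no move → L
n=4: no move → L
n=5: →0(L), so W
n=6: →1(L), so W
n=7: →2(L), so W
n=8: →3(L), so W
n=9: →4(L), so W
n=10: →2(L), so W
n=11: →3(L), so W
n=12: →4(L), so W
n=13: →8(W), 5(W) — all W, so L
n=14: →9(W), 6(W) — all W, so L
n=15: →10(W), 7(W) — all W, so L
n=16: →11(W), 8(W) — all W, so L
n=17: →12(W), 9(W) — all W, so L
n=18: →13(L), so W
n=19: →14(L), so W
L entries with 0 ≤ n ≤ 19: n = 0, 1, 2, 3, 4, 13, 14, 15, 16, 17; that makes 10.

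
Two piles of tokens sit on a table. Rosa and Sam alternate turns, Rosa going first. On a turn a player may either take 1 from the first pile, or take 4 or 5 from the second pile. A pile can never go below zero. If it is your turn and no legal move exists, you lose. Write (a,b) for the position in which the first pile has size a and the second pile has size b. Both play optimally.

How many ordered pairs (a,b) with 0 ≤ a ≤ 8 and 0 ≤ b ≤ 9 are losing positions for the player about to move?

Work bottom-up. With no move the player to move loses. Otherwise the position is W if at least one move leads to an L position for the opponent, and L if every move leads to a W.
Every move lowers a or b (never raises either), so fill the grid row by row in increasing a, and left to right within a row: each cell's successors are then already labelled.
      b=0  b=1  b=2  b=3  b=4  b=5  b=6  b=7  b=8  b=9
a=0:    L    L    L    L    W    W    W    W    W    L
a=1:    W    W    W    W    L    L    L    L    W    W
a=2:    L    L    L    L    W    W    W    W    W    L
a=3:    W    W    W    W    L    L    L    L    W    W
a=4:    L    L    L    L    W    W    W    W    W    L
a=5:    W    W    W    W    L    L    L    L    W    W
a=6:    L    L    L    L    W    W    W    W    W    L
a=7:    W    W    W    W    L    L    L    L    W    W
a=8:    L    L    L    L    W    W    W    W    W    L
Cells with no legal move (terminal, hence L): (0,0), (0,1), (0,2), (0,3).
The remaining L cells, each justified by listing all of its moves:
(0,9): →(0,5)(W), (0,4)(W) — all W, so L
(1,4): →(0,4)(W), (1,0)(W) — all W, so L
(1,5): →(0,5)(W), (1,1)(W), (1,0)(W) — all W, so L
(1,6): →(0,6)(W), (1,2)(W), (1,1)(W) — all W, so L
(1,7): →(0,7)(W), (1,3)(W), (1,2)(W) — all W, so L
(2,0): →(1,0)(W) only, which is W, so L
(2,1): →(1,1)(W) only, which is W, so L
(2,2): →(1,2)(W) only, which is W, so L
(2,3): →(1,3)(W) only, which is W, so L
(2,9): →(1,9)(W), (2,5)(W), (2,4)(W) — all W, so L
(3,4): →(2,4)(W), (3,0)(W) — all W, so L
(3,5): →(2,5)(W), (3,1)(W), (3,0)(W) — all W, so L
(3,6): →(2,6)(W), (3,2)(W), (3,1)(W) — all W, so L
(3,7): →(2,7)(W), (3,3)(W), (3,2)(W) — all W, so L
(4,0): →(3,0)(W) only, which is W, so L
(4,1): →(3,1)(W) only, which is W, so L
(4,2): →(3,2)(W) only, which is W, so L
(4,3): →(3,3)(W) only, which is W, so L
(4,9): →(3,9)(W), (4,5)(W), (4,4)(W) — all W, so L
(5,4): →(4,4)(W), (5,0)(W) — all W, so L
(5,5): →(4,5)(W), (5,1)(W), (5,0)(W) — all W, so L
(5,6): →(4,6)(W), (5,2)(W), (5,1)(W) — all W, so L
(5,7): →(4,7)(W), (5,3)(W), (5,2)(W) — all W, so L
(6,0): →(5,0)(W) only, which is W, so L
(6,1): →(5,1)(W) only, which is W, so L
(6,2): →(5,2)(W) only, which is W, so L
(6,3): →(5,3)(W) only, which is W, so L
(6,9): →(5,9)(W), (6,5)(W), (6,4)(W) — all W, so L
(7,4): →(6,4)(W), (7,0)(W) — all W, so L
(7,5): →(6,5)(W), (7,1)(W), (7,0)(W) — all W, so L
(7,6): →(6,6)(W), (7,2)(W), (7,1)(W) — all W, so L
(7,7): →(6,7)(W), (7,3)(W), (7,2)(W) — all W, so L
(8,0): →(7,0)(W) only, which is W, so L
(8,1): →(7,1)(W) only, which is W, so L
(8,2): →(7,2)(W) only, which is W, so L
(8,3): →(7,3)(W) only, which is W, so L
(8,9): →(7,9)(W), (8,5)(W), (8,4)(W) — all W, so L
Every other cell has at least one move into one of the L cells above, so it is W.
L cells per row: a=0: 5, a=1: 4, a=2: 5, a=3: 4, a=4: 5, a=5: 4, a=6: 5, a=7: 4, a=8: 5; total 41.

41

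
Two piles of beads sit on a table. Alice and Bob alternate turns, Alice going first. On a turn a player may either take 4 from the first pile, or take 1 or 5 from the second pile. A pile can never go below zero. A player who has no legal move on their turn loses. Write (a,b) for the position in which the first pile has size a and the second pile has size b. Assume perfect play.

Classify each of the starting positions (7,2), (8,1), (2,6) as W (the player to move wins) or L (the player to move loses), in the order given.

Classify positions by backward induction: terminal positions (no move available) are L. From any other position, the mover wins iff some move reaches an L.
No move ever increases a pile, so every position that can arise here has a ≤ 8 and b ≤ 6; it is enough to label the cells with 0 ≤ a ≤ 8 and 0 ≤ b ≤ 6.
Every move lowers a or b (never raises either), so fill the grid row by row in increasing a, and left to right within a row: each cell's successors are then already labelled.
      b=0  b=1  b=2  b=3  b=4  b=5  b=6
a=0:    L    W    L    W    L    W    L
a=1:    L    W    L    W    L    W    L
a=2:    L    W    L    W    L    W    L
a=3:    L    W    L    W    L    W    L
a=4:    W    L    W    L    W    L    W
a=5:    W    L    W    L    W    L    W
a=6:    W    L    W    L    W    L    W
a=7:    W    L    W    L    W    L    W
a=8:    L    W    L    W    L    W    L
Cells with no legal move (terminal, hence L): (0,0), (1,0), (2,0), (3,0).
The remaining L cells, each justified by listing all of its moves:
(0,2): only reaches (0,1)(W), which is W → L
(0,4): only reaches (0,3)(W), which is W → L
(0,6): only reaches (0,5)(W), (0,1)(W), all W → L
(1,2): only reaches (1,1)(W), which is W → L
(1,4): only reaches (1,3)(W), which is W → L
(1,6): only reaches (1,5)(W), (1,1)(W), all W → L
(2,2): only reaches (2,1)(W), which is W → L
(2,4): only reaches (2,3)(W), which is W → L
(2,6): only reaches (2,5)(W), (2,1)(W), all W → L
(3,2): only reaches (3,1)(W), which is W → L
(3,4): only reaches (3,3)(W), which is W → L
(3,6): only reaches (3,5)(W), (3,1)(W), all W → L
(4,1): only reaches (0,1)(W), (4,0)(W), all W → L
(4,3): only reaches (0,3)(W), (4,2)(W), all W → L
(4,5): only reaches (0,5)(W), (4,4)(W), (4,0)(W), all W → L
(5,1): only reaches (1,1)(W), (5,0)(W), all W → L
(5,3): only reaches (1,3)(W), (5,2)(W), all W → L
(5,5): only reaches (1,5)(W), (5,4)(W), (5,0)(W), all W → L
(6,1): only reaches (2,1)(W), (6,0)(W), all W → L
(6,3): only reaches (2,3)(W), (6,2)(W), all W → L
(6,5): only reaches (2,5)(W), (6,4)(W), (6,0)(W), all W → L
(7,1): only reaches (3,1)(W), (7,0)(W), all W → L
(7,3): only reaches (3,3)(W), (7,2)(W), all W → L
(7,5): only reaches (3,5)(W), (7,4)(W), (7,0)(W), all W → L
(8,0): only reaches (4,0)(W), which is W → L
(8,2): only reaches (4,2)(W), (8,1)(W), all W → L
(8,4): only reaches (4,4)(W), (8,3)(W), all W → L
(8,6): only reaches (4,6)(W), (8,5)(W), (8,1)(W), all W → L
Every other cell has at least one move into one of the L cells above, so it is W.
(7,2): the move to (3,2) reaches an L cell, so W
(8,1): the move to (4,1) reaches an L cell, so W
(2,6): one of the L cells justified above, so L

(7,2): W, (8,1): W, (2,6): L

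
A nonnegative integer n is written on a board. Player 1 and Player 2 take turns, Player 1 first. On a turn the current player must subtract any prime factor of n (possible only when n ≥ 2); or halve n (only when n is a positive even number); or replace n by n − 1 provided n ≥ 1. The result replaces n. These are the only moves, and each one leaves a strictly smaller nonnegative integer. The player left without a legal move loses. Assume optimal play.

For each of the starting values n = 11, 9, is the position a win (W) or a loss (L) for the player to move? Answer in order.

11: W, 9: L

Build the W/L table. Terminal = L. A non-terminal position is W if it has a move to some L; otherwise it is L.
n=0: no move → L
n=1: W (go to 0, an L position)
n=2: W (go to 0, an L position)
n=3: W (go to 0, an L position)
n=4: L (options 2(W), 3(W) are all W)
n=5: W (go to 0, an L position)
n=6: W (go to 4, an L position)
n=7: W (go to 0, an L position)
n=8: W (go to 4, an L position)
n=9: L (options 6(W), 8(W) are all W)
n=10: W (go to 9, an L position)
n=11: W (go to 0, an L position)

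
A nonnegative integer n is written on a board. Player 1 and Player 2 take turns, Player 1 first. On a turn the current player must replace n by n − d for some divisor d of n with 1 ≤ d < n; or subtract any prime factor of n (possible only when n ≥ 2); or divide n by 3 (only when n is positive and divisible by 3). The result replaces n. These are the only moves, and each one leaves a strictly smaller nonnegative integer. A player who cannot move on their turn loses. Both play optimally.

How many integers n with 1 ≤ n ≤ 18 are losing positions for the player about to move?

4

Build the W/L table. Terminal = L. A non-terminal position is W if it has a move to some L; otherwise it is L.
n=0: no move → L
n=1: no move → L
n=2: can move to 0, which is L ⇒ W
n=3: can move to 0, which is L ⇒ W
n=4: moves to 2(W), 3(W); every one is W ⇒ L
n=5: can move to 0, which is L ⇒ W
n=6: can move to 4, which is L ⇒ W
n=7: can move to 0, which is L ⇒ W
n=8: can move to 4, which is L ⇒ W
n=9: moves to 3(W), 6(W), 8(W); every one is W ⇒ L
n=10: can move to 9, which is L ⇒ W
n=11: can move to 0, which is L ⇒ W
n=12: can move to 4, which is L ⇒ W
n=13: can move to 0, which is L ⇒ W
n=14: moves to 7(W), 12(W), 13(W); every one is W ⇒ L
n=15: can move to 14, which is L ⇒ W
n=16: can move to 14, which is L ⇒ W
n=17: can move to 0, which is L ⇒ W
n=18: can move to 9, which is L ⇒ W
L entries with 1 ≤ n ≤ 18 (n=0 is outside the asked range and is not counted): n = 1, 4, 9, 14; that makes 4.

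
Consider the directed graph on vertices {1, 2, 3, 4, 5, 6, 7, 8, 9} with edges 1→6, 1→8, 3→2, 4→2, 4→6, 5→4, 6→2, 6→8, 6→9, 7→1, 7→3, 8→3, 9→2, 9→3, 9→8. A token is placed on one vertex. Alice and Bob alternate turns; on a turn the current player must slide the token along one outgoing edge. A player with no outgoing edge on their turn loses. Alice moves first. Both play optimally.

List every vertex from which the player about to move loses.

2, 5, 7, 8

Build the W/L table. Terminal = L. A non-terminal position is W if it has a move to some L; otherwise it is L.
Every edge goes from a vertex to one that appears earlier in the order 2, 3, 8, 9, 6, 4, 1, 7, 5, so processing vertices in that order labels each vertex after all of its successors.
2: no outgoing edge → L
3: W (go to 2, an L position)
8: L (sole option 3(W) is W)
9: W (go to 8, an L position)
6: W (go to 8, an L position)
4: W (go to 2, an L position)
1: W (go to 8, an L position)
7: L (options 1(W), 3(W) are all W)
5: L (sole option 4(W) is W)
The losing starting vertices are exactly the entries labelled L in this table (4 of them).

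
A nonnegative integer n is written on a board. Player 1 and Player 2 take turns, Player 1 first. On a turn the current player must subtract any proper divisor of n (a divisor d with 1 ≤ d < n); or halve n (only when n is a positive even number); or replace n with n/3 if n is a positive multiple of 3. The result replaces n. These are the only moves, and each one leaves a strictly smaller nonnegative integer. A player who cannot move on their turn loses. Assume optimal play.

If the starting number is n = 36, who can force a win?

Use the standard recursion: the mover loses at a terminal position; elsewhere, the mover wins exactly when some move hands the opponent an L position.
n=0: no move → L
n=1: no move → L
n=2: W (go to 1, an L position)
n=3: W (go to 1, an L position)
n=4: L (options 2(W), 3(W) are all W)
n=5: W (go to 4, an L position)
n=6: W (go to 4, an L position)
n=7: L (sole option 6(W) is W)
n=8: W (go to 4, an L position)
n=9: L (options 3(W), 6(W), 8(W) are all W)
n=10: W (go to 9, an L position)
n=11: L (sole option 10(W) is W)
n=12: W (go to 4, an L position)
n=13: L (sole option 12(W) is W)
n=14: W (go to 7, an L position)
n=15: L (options 5(W), 10(W), 12(W), 14(W) are all W)
n=16: W (go to 15, an L position)
n=17: L (sole option 16(W) is W)
n=18: W (go to 9, an L position)
n=19: L (sole option 18(W) is W)
n=20: W (go to 15, an L position)
n=21: W (go to 7, an L position)
n=22: W (go to 11, an L position)
n=23: L (sole option 22(W) is W)
n=24: W (go to 23, an L position)
n=25: L (options 20(W), 24(W) are all W)
n=26: W (go to 13, an L position)
n=27: W (go to 9, an L position)
n=28: L (options 14(W), 21(W), 24(W), 26(W), 27(W) are all W)
n=29: W (go to 28, an L position)
n=30: W (go to 15, an L position)
n=31: L (sole option 30(W) is W)
n=32: W (go to 28, an L position)
n=33: W (go to 11, an L position)
n=34: W (go to 17, an L position)
n=35: W (go to 28, an L position)
n=36: L (options 12(W), 18(W), 24(W), 27(W), 30(W), 32(W), 33(W), 34(W), 35(W) are all W)
Every move from 36 reaches a W position, so the mover loses.

Player 2 wins.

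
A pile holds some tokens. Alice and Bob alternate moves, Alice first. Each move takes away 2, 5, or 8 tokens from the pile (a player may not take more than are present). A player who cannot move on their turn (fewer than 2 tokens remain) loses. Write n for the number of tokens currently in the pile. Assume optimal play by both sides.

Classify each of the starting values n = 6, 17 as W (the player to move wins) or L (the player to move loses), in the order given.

6: W, 17: L

Use the standard recursion: the mover loses at a terminal position; elsewhere, the mover wins exactly when some move hands the opponent an L position.
n=0: no move → L
n=1: no move → L
n=2: can move to 0, which is L ⇒ W
n=3: can move to 1, which is L ⇒ W
n=4: the only move is to 2(W), a W ⇒ L
n=5: can move to 0, which is L ⇒ W
n=6: can move to 4, which is L ⇒ W
n=7: moves to 5(W), 2(W); every one is W ⇒ L
n=8: can move to 0, which is L ⇒ W
n=9: can move to 7, which is L ⇒ W
n=10: moves to 8(W), 5(W), 2(W); every one is W ⇒ L
n=11: moves to 9(W), 6(W), 3(W); every one is W ⇒ L
n=12: can move to 10, which is L ⇒ W
n=13: can move to 11, which is L ⇒ W
n=14: moves to 12(W), 9(W), 6(W); every one is W ⇒ L
n=15: can move to 10, which is L ⇒ W
n=16: can move to 14, which is L ⇒ W
n=17: moves to 15(W), 12(W), 9(W); every one is W ⇒ L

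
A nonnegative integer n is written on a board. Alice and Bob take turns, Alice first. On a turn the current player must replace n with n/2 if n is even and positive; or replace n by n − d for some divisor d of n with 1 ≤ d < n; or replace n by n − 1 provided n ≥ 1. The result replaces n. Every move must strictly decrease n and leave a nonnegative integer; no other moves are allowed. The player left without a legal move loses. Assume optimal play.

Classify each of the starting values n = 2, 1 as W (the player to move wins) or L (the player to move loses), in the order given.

Label each position W (a win for the player to move) or L (a loss). A position with no legal move is L; any other position is W exactly when some move reaches an L, and L when every move reaches a W.
n=0: no move → L
n=1: W (go to 0, an L position)
n=2: L (sole option 1(W) is W)

2: L, 1: W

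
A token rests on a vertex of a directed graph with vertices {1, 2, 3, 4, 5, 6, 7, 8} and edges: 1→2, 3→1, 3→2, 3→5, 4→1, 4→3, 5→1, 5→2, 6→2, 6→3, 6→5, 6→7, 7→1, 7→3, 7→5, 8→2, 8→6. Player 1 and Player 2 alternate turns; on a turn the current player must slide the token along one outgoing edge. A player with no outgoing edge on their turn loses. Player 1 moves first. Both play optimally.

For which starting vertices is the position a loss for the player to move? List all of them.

Positions with no move are L. A position that does have a move is losing for the player to move precisely when every available move leads to a winning position for the opponent. Fill in the labels:
Every edge goes from a vertex to one that appears earlier in the order 2, 1, 5, 3, 7, 6, 4, 8, so processing vertices in that order labels each vertex after all of its successors.
2: no outgoing edge → L
1: W (go to 2, an L position)
5: W (go to 2, an L position)
3: W (go to 2, an L position)
7: L (options 3(W), 5(W), 1(W) are all W)
6: W (go to 7, an L position)
4: L (options 3(W), 1(W) are all W)
8: W (go to 2, an L position)
Reading off the rows marked L gives the requested list; there are 3 such vertices.

2, 4, 7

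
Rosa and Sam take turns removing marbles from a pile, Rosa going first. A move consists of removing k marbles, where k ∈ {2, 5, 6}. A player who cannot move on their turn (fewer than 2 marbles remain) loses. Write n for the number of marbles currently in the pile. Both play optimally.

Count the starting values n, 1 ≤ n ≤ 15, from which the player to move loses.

Work bottom-up. With no move the player to move loses. Otherwise the position is W if at least one move leads to an L position for the opponent, and L if every move leads to a W.
n=0: no move → L
n=1: no move → L
n=2: reaches L-position 0 → W
n=3: reaches L-position 1 → W
n=4: only reaches 2(W), which is W → L
n=5: reaches L-position 0 → W
n=6: reaches L-position 4 → W
n=7: reaches L-position 1 → W
n=8: only reaches 6(W), 3(W), 2(W), all W → L
n=9: reaches L-position 4 → W
n=10: reaches L-position 8 → W
n=11: only reaches 9(W), 6(W), 5(W), all W → L
n=12: only reaches 10(W), 7(W), 6(W), all W → L
n=13: reaches L-position 11 → W
n=14: reaches L-position 12 → W
n=15: only reaches 13(W), 10(W), 9(W), all W → L
L entries with 1 ≤ n ≤ 15 (n=0 is outside the asked range and is not counted): n = 1, 4, 8, 11, 12, 15; that makes 6.

6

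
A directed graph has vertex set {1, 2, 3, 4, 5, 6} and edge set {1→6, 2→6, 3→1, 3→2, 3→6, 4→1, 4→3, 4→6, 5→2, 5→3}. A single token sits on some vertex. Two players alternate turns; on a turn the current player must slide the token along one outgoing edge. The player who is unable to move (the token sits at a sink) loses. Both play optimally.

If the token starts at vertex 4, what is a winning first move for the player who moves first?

Positions with no move are L. A position that does have a move is losing for the player to move precisely when every available move leads to a winning position for the opponent. Fill in the labels:
Every edge goes from a vertex to one that appears earlier in the order 6, 1, 2, 3, 4, 5, so processing vertices in that order labels each vertex after all of its successors.
6: no outgoing edge → L
1: →6(L), so W
2: →6(L), so W
3: →6(L), so W
4: →6(L), so W
5: →3(W), 2(W) — all W, so L
From 4, the L positions reachable in one move are: 6.

Move to 6.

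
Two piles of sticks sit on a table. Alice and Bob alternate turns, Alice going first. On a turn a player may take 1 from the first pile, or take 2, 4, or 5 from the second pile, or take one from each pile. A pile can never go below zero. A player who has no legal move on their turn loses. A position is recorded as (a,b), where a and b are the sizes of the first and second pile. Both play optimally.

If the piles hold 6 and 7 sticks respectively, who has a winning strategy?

Classify positions by backward induction: terminal positions (no move available) are L. From any other position, the mover wins iff some move reaches an L.
No move ever increases a pile, so every position that can arise here has a ≤ 6 and b ≤ 7; it is enough to label the cells with 0 ≤ a ≤ 6 and 0 ≤ b ≤ 7.
Every move lowers a or b (never raises either), so fill the grid row by row in increasing a, and left to right within a row: each cell's successors are then already labelled.
      b=0  b=1  b=2  b=3  b=4  b=5  b=6  b=7
a=0:    L    L    W    W    W    W    W    L
a=1:    W    W    W    L    L    W    W    W
a=2:    L    L    W    W    W    W    W    L
a=3:    W    W    W    L    L    W    W    W
a=4:    L    L    W    W    W    W    W    L
a=5:    W    W    W    L    L    W    W    W
a=6:    L    L    W    W    W    W    W    L
Cells with no legal move (terminal, hence L): (0,0), (0,1).
The remaining L cells, each justified by listing all of its moves:
(0,7): L (options (0,5)(W), (0,3)(W), (0,2)(W) are all W)
(1,3): L (options (0,3)(W), (1,1)(W), (0,2)(W) are all W)
(1,4): L (options (0,4)(W), (1,2)(W), (1,0)(W), (0,3)(W) are all W)
(2,0): L (sole option (1,0)(W) is W)
(2,1): L (options (1,1)(W), (1,0)(W) are all W)
(2,7): L (options (1,7)(W), (2,5)(W), (2,3)(W), (2,2)(W), (1,6)(W) are all W)
(3,3): L (options (2,3)(W), (3,1)(W), (2,2)(W) are all W)
(3,4): L (options (2,4)(W), (3,2)(W), (3,0)(W), (2,3)(W) are all W)
(4,0): L (sole option (3,0)(W) is W)
(4,1): L (options (3,1)(W), (3,0)(W) are all W)
(4,7): L (options (3,7)(W), (4,5)(W), (4,3)(W), (4,2)(W), (3,6)(W) are all W)
(5,3): L (options (4,3)(W), (5,1)(W), (4,2)(W) are all W)
(5,4): L (options (4,4)(W), (5,2)(W), (5,0)(W), (4,3)(W) are all W)
(6,0): L (sole option (5,0)(W) is W)
(6,1): L (options (5,1)(W), (5,0)(W) are all W)
(6,7): L (options (5,7)(W), (6,5)(W), (6,3)(W), (6,2)(W), (5,6)(W) are all W)
Every other cell has at least one move into one of the L cells above, so it is W.
Every move from (6,7) reaches a W position, so the mover loses.

Bob wins.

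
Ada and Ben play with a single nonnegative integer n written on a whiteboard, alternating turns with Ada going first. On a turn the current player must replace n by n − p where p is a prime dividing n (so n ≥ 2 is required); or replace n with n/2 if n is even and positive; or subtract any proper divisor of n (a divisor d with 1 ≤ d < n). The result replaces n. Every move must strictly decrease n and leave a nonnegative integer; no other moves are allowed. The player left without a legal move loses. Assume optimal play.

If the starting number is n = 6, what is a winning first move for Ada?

Move to 4.

Label each position W (a win for the player to move) or L (a loss). A position with no legal move is L; any other position is W exactly when some move reaches an L, and L when every move reaches a W.
n=0: no move → L
n=1: no move → L
n=2: W (go to 0, an L position)
n=3: W (go to 0, an L position)
n=4: L (options 2(W), 3(W) are all W)
n=5: W (go to 0, an L position)
n=6: W (go to 4, an L position)
From 6, the L positions reachable in one move are: 4.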